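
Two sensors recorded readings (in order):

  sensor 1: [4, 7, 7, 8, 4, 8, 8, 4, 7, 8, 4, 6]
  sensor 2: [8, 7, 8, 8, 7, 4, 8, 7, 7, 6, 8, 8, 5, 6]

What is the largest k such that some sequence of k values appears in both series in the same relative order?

7

Match 7 (sensor 1 #2, sensor 2 #2), then 7 (sensor 1 #3, sensor 2 #5), then 4 (sensor 1 #5, sensor 2 #6), then 8 (sensor 1 #6, sensor 2 #7), then 8 (sensor 1 #7, sensor 2 #11), then 8 (sensor 1 #10, sensor 2 #12), then 6 (sensor 1 #12, sensor 2 #14) — 7 values in the same relative order in both, and the DP table's final entry dp[12][14] is also 7, so no common subsequence is longer.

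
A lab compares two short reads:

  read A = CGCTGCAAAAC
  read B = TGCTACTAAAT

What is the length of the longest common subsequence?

Let dp[i][j] be the LCS length of the first i bases of read A and the first j bases of read B. dp[i][j] = dp[i-1][j-1]+1 when the i-th and j-th bases match, else max(dp[i-1][j], dp[i][j-1]).
    ·  T  G  C  T  A  C  T  A  A  A  T
 ·  0  0  0  0  0  0  0  0  0  0  0  0
 C  0  0  0  1  1  1  1  1  1  1  1  1
 G  0  0  1  1  1  1  1  1  1  1  1  1
 C  0  0  1  2  2  2  2  2  2  2  2  2
 T  0  1  1  2  3  3  3  3  3  3  3  3
 G  0  1  2  2  3  3  3  3  3  3  3  3
 C  0  1  2  3  3  3  4  4  4  4  4  4
 A  0  1  2  3  3  4  4  4  5  5  5  5
 A  0  1  2  3  3  4  4  4  5  6  6  6
 A  0  1  2  3  3  4  4  4  5  6  7  7
 A  0  1  2  3  3  4  4  4  5  6  7  7
 C  0  1  2  3  3  4  5  5  5  6  7  7
dp[11][11] = 7. One LCS (by backtracking along matches): GCTCAAA.

7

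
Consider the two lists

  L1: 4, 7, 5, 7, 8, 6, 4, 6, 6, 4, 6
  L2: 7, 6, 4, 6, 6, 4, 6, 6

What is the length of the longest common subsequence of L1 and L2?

7

Match 7 (L1 #4, L2 #1), 6 (L1 #6, L2 #2), 4 (L1 #7, L2 #3), 6 (L1 #8, L2 #4), 6 (L1 #9, L2 #5), 4 (L1 #10, L2 #6), 6 (L1 #11, L2 #8) — 7 values in the same relative order in both. Since dp[11][8] = 7, nothing longer is possible.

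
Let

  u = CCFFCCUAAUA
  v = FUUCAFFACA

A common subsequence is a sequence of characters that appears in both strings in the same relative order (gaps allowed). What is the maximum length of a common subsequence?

5

Taking C [1,4] → F [3,6] → F [4,7] → C [6,9] → A [11,10] gives a common subsequence of length 5, and the DP table's final entry dp[11][10] is also 5, so no common subsequence is longer.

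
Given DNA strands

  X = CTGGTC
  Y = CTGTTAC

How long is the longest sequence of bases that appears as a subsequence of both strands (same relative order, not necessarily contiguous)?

Match C at X[1]=Y[1]; then T at X[2]=Y[2]; then G at X[3]=Y[3]; then T at X[5]=Y[5]; then C at X[6]=Y[7] — 5 bases in the same relative order in both. dp[6][7] = 5 confirms this is the maximum.

5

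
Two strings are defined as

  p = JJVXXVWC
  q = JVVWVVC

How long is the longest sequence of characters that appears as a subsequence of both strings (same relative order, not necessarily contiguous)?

Match J [2,1]; then V [3,2]; then V [6,3]; then W [7,4]; then C [8,7] — 5 characters in the same relative order in both, and the DP table's final entry dp[8][7] is also 5, so no common subsequence is longer.

5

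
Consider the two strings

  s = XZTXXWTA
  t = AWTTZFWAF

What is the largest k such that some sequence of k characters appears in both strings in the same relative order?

3

Match Z [2,5] → W [6,7] → A [8,8] — 3 characters in the same relative order in both. dp[8][9] = 3 confirms this is the maximum.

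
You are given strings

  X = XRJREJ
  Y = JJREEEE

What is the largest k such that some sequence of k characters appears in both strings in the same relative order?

3

One common subsequence of length 3: J [3,2] → R [4,3] → E [5,7]. Since dp[6][7] = 3, nothing longer is possible.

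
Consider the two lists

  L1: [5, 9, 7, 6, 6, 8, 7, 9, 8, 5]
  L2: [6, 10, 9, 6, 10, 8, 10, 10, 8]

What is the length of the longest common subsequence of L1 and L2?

Let dp[i][j] be the LCS length of the first i values of L1 and the first j values of L2. dp[i][j] = dp[i-1][j-1]+1 when the i-th and j-th values match, else max(dp[i-1][j], dp[i][j-1]).
    ·  6 10  9  6 10  8 10 10  8
 ·  0  0  0  0  0  0  0  0  0  0
 5  0  0  0  0  0  0  0  0  0  0
 9  0  0  0  1  1  1  1  1  1  1
 7  0  0  0  1  1  1  1  1  1  1
 6  0  1  1  1  2  2  2  2  2  2
 6  0  1  1  1  2  2  2  2  2  2
 8  0  1  1  1  2  2  3  3  3  3
 7  0  1  1  1  2  2  3  3  3  3
 9  0  1  1  2  2  2  3  3  3  3
 8  0  1  1  2  2  2  3  3  3  4
 5  0  1  1  2  2  2  3  3  3  4
dp[10][9] = 4. One LCS (by backtracking along matches): 9, 6, 8, 8.

4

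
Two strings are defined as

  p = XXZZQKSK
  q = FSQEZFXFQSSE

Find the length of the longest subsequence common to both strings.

3

Taking X [1,7], Q [5,9], S [7,11] gives a common subsequence of length 3, and the DP table's final entry dp[8][12] is also 3, so no common subsequence is longer.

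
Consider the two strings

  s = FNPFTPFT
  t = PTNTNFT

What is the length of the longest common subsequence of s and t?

Match N [2,3] → T [5,4] → F [7,6] → T [8,7] — 4 characters in the same relative order in both, and the DP table's final entry dp[8][7] is also 4, so no common subsequence is longer.

4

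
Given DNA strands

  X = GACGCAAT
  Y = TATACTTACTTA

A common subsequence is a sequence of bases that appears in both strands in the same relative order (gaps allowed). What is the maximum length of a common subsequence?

Taking A [2,4], then C [3,5], then C [5,9], then A [7,12] gives a common subsequence of length 4. The LCS DP gives dp[8][12] = 4, so this is optimal.

4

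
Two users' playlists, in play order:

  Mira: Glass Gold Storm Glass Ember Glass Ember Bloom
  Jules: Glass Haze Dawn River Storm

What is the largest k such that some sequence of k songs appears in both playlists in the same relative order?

Match Glass at Mira[1]=Jules[1], then Storm at Mira[3]=Jules[5] — 2 songs in the same relative order in both, and the DP table's final entry dp[8][5] is also 2, so no common subsequence is longer.

2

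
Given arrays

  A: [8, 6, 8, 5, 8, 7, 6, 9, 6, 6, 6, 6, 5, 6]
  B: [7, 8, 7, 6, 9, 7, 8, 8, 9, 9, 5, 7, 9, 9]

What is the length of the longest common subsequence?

6

Taking 8 [1,2] → 6 [2,4] → 8 [3,8] → 5 [4,11] → 7 [6,12] → 9 [8,14] gives a common subsequence of length 6. Since dp[14][14] = 6, nothing longer is possible.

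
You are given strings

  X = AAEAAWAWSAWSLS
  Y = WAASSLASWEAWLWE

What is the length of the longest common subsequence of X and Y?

7

One common subsequence of length 7: A at X[1]=Y[2]; then A at X[2]=Y[3]; then A at X[4]=Y[7]; then W at X[6]=Y[9]; then A at X[7]=Y[11]; then W at X[8]=Y[12]; then W at X[11]=Y[14]. dp[14][15] = 7 confirms this is the maximum.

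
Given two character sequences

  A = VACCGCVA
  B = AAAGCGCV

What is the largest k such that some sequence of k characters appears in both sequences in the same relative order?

Let dp[i][j] be the LCS length of the first i characters of A and the first j characters of B. dp[i][j] = dp[i-1][j-1]+1 when the i-th and j-th characters match, else max(dp[i-1][j], dp[i][j-1]).
    ·  A  A  A  G  C  G  C  V
 ·  0  0  0  0  0  0  0  0  0
 V  0  0  0  0  0  0  0  0  1
 A  0  1  1  1  1  1  1  1  1
 C  0  1  1  1  1  2  2  2  2
 C  0  1  1  1  1  2  2  3  3
 G  0  1  1  1  2  2  3  3  3
 C  0  1  1  1  2  3  3  4  4
 V  0  1  1  1  2  3  3  4  5
 A  0  1  2  2  2  3  3  4  5
dp[8][8] = 5. One LCS (by backtracking along matches): ACGCV.

5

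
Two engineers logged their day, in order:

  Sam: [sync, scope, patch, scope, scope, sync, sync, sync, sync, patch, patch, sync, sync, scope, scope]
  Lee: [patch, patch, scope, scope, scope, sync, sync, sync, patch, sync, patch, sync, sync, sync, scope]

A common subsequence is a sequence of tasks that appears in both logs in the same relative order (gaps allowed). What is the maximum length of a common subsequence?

11

One common subsequence of length 11: scope (Sam #2, Lee #3); then scope (Sam #4, Lee #4); then scope (Sam #5, Lee #5); then sync (Sam #6, Lee #6); then sync (Sam #7, Lee #7); then sync (Sam #8, Lee #8); then sync (Sam #9, Lee #10); then patch (Sam #10, Lee #11); then sync (Sam #12, Lee #13); then sync (Sam #13, Lee #14); then scope (Sam #15, Lee #15). The LCS DP gives dp[15][15] = 11, so this is optimal.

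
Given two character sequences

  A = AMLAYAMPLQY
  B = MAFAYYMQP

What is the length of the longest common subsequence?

One common subsequence of length 5: A (A #1, B #2), A (A #4, B #4), Y (A #5, B #6), M (A #7, B #7), P (A #8, B #9), and the DP table's final entry dp[11][9] is also 5, so no common subsequence is longer.

5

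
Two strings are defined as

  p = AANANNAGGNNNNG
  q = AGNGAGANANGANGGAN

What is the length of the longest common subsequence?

Taking A at p[1]=q[5]; then A at p[2]=q[7]; then N at p[3]=q[8]; then A at p[4]=q[9]; then N at p[5]=q[10]; then N at p[6]=q[13]; then G at p[8]=q[14]; then G at p[9]=q[15]; then N at p[13]=q[17] gives a common subsequence of length 9. dp[14][17] = 9 confirms this is the maximum.

9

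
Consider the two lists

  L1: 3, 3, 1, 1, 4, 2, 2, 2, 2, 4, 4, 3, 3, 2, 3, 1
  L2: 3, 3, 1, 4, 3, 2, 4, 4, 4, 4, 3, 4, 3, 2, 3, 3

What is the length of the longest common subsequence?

11

One common subsequence of length 11: 3 at L1[1]=L2[1], then 3 at L1[2]=L2[2], then 1 at L1[4]=L2[3], then 4 at L1[5]=L2[4], then 2 at L1[6]=L2[6], then 4 at L1[10]=L2[9], then 4 at L1[11]=L2[10], then 3 at L1[12]=L2[11], then 3 at L1[13]=L2[13], then 2 at L1[14]=L2[14], then 3 at L1[15]=L2[16]. The LCS DP gives dp[16][16] = 11, so this is optimal.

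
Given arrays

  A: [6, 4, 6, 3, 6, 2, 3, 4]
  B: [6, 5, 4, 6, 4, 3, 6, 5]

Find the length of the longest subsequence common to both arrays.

Match 6 [1,1]; then 4 [2,3]; then 6 [3,4]; then 3 [4,6]; then 6 [5,7] — 5 values in the same relative order in both, and the DP table's final entry dp[8][8] is also 5, so no common subsequence is longer.

5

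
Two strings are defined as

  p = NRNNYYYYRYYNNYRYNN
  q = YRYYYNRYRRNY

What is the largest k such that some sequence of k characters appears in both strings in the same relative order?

8

Taking R (p #2, q #2), Y (p #5, q #3), Y (p #6, q #4), Y (p #7, q #5), Y (p #8, q #8), R (p #9, q #10), N (p #13, q #11), Y (p #16, q #12) gives a common subsequence of length 8. Since dp[18][12] = 8, nothing longer is possible.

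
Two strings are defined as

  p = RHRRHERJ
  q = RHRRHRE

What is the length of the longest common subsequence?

6

One common subsequence of length 6: R [1,1] → H [2,2] → R [3,3] → R [4,4] → H [5,5] → E [6,7]. The LCS DP gives dp[8][7] = 6, so this is optimal.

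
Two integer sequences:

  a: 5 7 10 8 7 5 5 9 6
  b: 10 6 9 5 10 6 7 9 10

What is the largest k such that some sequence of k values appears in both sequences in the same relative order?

Let dp[i][j] be the LCS length of the first i values of a and the first j values of b. dp[i][j] = dp[i-1][j-1]+1 when the i-th and j-th values match, else max(dp[i-1][j], dp[i][j-1]).
    · 10  6  9  5 10  6  7  9 10
 ·  0  0  0  0  0  0  0  0  0  0
 5  0  0  0  0  1  1  1  1  1  1
 7  0  0  0  0  1  1  1  2  2  2
10  0  1  1  1  1  2  2  2  2  3
 8  0  1  1  1  1  2  2  2  2  3
 7  0  1  1  1  1  2  2  3  3  3
 5  0  1  1  1  2  2  2  3  3  3
 5  0  1  1  1  2  2  2  3  3  3
 9  0  1  1  2  2  2  2  3  4  4
 6  0  1  2  2  2  2  3  3  4  4
dp[9][9] = 4. One LCS (by backtracking along matches): 5, 10, 7, 9.

4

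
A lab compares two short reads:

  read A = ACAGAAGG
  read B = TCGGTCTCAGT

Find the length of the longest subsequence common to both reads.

One common subsequence of length 4: C at read A[2]=read B[2]; then G at read A[4]=read B[4]; then A at read A[6]=read B[9]; then G at read A[7]=read B[10], and the DP table's final entry dp[8][11] is also 4, so no common subsequence is longer.

4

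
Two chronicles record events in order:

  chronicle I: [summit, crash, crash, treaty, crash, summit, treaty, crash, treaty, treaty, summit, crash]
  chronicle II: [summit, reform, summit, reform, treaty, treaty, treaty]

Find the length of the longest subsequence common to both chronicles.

Match summit (chronicle I #1, chronicle II #1), then summit (chronicle I #6, chronicle II #3), then treaty (chronicle I #7, chronicle II #5), then treaty (chronicle I #9, chronicle II #6), then treaty (chronicle I #10, chronicle II #7) — 5 events in the same relative order in both. The LCS DP gives dp[12][7] = 5, so this is optimal.

5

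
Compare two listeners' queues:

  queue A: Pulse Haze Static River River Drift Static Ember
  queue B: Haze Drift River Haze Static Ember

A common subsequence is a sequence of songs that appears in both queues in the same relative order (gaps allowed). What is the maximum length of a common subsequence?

4

Pick Haze [2,1], then River [4,3], then Static [7,5], then Ember [8,6]; all 4 songs appear in both, in order. dp[8][6] = 4 confirms this is the maximum.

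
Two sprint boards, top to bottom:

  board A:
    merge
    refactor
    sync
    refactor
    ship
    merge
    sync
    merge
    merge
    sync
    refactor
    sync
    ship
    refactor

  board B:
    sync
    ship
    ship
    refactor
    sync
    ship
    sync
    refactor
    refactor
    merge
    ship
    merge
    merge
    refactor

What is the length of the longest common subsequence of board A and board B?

7

Match refactor [2,4] → sync [3,7] → refactor [4,9] → ship [5,11] → merge [8,12] → merge [9,13] → refactor [14,14] — 7 tasks in the same relative order in both. Since dp[14][14] = 7, nothing longer is possible.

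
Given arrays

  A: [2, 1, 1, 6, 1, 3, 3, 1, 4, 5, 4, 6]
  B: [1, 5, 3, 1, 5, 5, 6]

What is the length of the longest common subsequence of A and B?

One common subsequence of length 5: 1 at A[2]=B[1], 3 at A[7]=B[3], 1 at A[8]=B[4], 5 at A[10]=B[6], 6 at A[12]=B[7]. Since dp[12][7] = 5, nothing longer is possible.

5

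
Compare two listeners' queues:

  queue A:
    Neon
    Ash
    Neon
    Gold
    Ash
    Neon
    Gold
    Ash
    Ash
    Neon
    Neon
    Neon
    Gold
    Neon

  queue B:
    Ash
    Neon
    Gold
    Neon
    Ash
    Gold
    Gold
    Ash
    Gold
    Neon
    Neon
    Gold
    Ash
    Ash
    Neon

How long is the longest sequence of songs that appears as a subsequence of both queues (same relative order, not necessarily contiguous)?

10

Taking Ash at queue A[2]=queue B[1]; then Neon at queue A[3]=queue B[2]; then Gold at queue A[4]=queue B[3]; then Ash at queue A[5]=queue B[5]; then Gold at queue A[7]=queue B[7]; then Ash at queue A[8]=queue B[8]; then Neon at queue A[11]=queue B[10]; then Neon at queue A[12]=queue B[11]; then Gold at queue A[13]=queue B[12]; then Neon at queue A[14]=queue B[15] gives a common subsequence of length 10. dp[14][15] = 10 confirms this is the maximum.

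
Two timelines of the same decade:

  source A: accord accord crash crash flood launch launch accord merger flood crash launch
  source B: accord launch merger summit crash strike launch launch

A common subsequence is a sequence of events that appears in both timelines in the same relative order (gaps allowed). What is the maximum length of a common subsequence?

5

Taking accord [2,1]; then launch [7,2]; then merger [9,3]; then crash [11,5]; then launch [12,8] gives a common subsequence of length 5. Since dp[12][8] = 5, nothing longer is possible.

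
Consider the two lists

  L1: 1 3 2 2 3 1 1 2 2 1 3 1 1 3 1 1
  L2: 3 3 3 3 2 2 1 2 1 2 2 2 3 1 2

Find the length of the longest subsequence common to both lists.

Taking 3 (L1 #2, L2 #4), then 2 (L1 #3, L2 #5), then 2 (L1 #4, L2 #6), then 1 (L1 #6, L2 #7), then 1 (L1 #7, L2 #9), then 2 (L1 #8, L2 #11), then 2 (L1 #9, L2 #12), then 3 (L1 #11, L2 #13), then 1 (L1 #12, L2 #14) gives a common subsequence of length 9. The LCS DP gives dp[16][15] = 9, so this is optimal.

9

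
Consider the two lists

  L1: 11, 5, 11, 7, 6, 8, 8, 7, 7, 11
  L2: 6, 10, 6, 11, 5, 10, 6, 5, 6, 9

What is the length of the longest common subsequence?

3

Let dp[i][j] be the LCS length of the first i values of L1 and the first j values of L2. dp[i][j] = dp[i-1][j-1]+1 when the i-th and j-th values match, else max(dp[i-1][j], dp[i][j-1]).
    ·  6 10  6 11  5 10  6  5  6  9
 ·  0  0  0  0  0  0  0  0  0  0  0
11  0  0  0  0  1  1  1  1  1  1  1
 5  0  0  0  0  1  2  2  2  2  2  2
11  0  0  0  0  1  2  2  2  2  2  2
 7  0  0  0  0  1  2  2  2  2  2  2
 6  0  1  1  1  1  2  2  3  3  3  3
 8  0  1  1  1  1  2  2  3  3  3  3
 8  0  1  1  1  1  2  2  3  3  3  3
 7  0  1  1  1  1  2  2  3  3  3  3
 7  0  1  1  1  1  2  2  3  3  3  3
11  0  1  1  1  2  2  2  3  3  3  3
dp[10][10] = 3. One LCS (by backtracking along matches): 11, 5, 6.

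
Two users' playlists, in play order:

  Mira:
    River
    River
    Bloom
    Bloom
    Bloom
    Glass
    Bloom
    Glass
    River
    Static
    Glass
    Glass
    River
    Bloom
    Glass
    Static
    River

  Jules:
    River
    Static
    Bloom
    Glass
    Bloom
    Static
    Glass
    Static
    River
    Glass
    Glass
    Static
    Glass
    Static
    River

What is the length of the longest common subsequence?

11

Taking River (Mira #1, Jules #1); then Bloom (Mira #5, Jules #3); then Glass (Mira #6, Jules #4); then Bloom (Mira #7, Jules #5); then Glass (Mira #8, Jules #7); then River (Mira #9, Jules #9); then Glass (Mira #11, Jules #10); then Glass (Mira #12, Jules #11); then Glass (Mira #15, Jules #13); then Static (Mira #16, Jules #14); then River (Mira #17, Jules #15) gives a common subsequence of length 11, and the DP table's final entry dp[17][15] is also 11, so no common subsequence is longer.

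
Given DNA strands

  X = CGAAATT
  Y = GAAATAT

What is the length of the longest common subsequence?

6

One common subsequence of length 6: G (X #2, Y #1); then A (X #3, Y #2); then A (X #4, Y #3); then A (X #5, Y #4); then T (X #6, Y #5); then T (X #7, Y #7), and the DP table's final entry dp[7][7] is also 6, so no common subsequence is longer.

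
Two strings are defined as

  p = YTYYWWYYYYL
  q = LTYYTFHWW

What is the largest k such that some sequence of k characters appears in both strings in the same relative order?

5

One common subsequence of length 5: T at p[2]=q[2], Y at p[3]=q[3], Y at p[4]=q[4], W at p[5]=q[8], W at p[6]=q[9]. Since dp[11][9] = 5, nothing longer is possible.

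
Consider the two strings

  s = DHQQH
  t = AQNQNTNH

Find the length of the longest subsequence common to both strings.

Let dp[i][j] be the LCS length of the first i characters of s and the first j characters of t. dp[i][j] = dp[i-1][j-1]+1 when the i-th and j-th characters match, else max(dp[i-1][j], dp[i][j-1]).
    ·  A  Q  N  Q  N  T  N  H
 ·  0  0  0  0  0  0  0  0  0
 D  0  0  0  0  0  0  0  0  0
 H  0  0  0  0  0  0  0  0  1
 Q  0  0  1  1  1  1  1  1  1
 Q  0  0  1  1  2  2  2  2  2
 H  0  0  1  1  2  2  2  2  3
dp[5][8] = 3. One LCS (by backtracking along matches): QQH.

3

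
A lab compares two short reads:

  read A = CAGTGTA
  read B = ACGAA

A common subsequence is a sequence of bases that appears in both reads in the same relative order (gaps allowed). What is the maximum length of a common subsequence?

Let dp[i][j] be the LCS length of the first i bases of read A and the first j bases of read B. dp[i][j] = dp[i-1][j-1]+1 when the i-th and j-th bases match, else max(dp[i-1][j], dp[i][j-1]).
    ·  A  C  G  A  A
 ·  0  0  0  0  0  0
 C  0  0  1  1  1  1
 A  0  1  1  1  2  2
 G  0  1  1  2  2  2
 T  0  1  1  2  2  2
 G  0  1  1  2  2  2
 T  0  1  1  2  2  2
 A  0  1  1  2  3  3
dp[7][5] = 3. One LCS (by backtracking along matches): CAA.

3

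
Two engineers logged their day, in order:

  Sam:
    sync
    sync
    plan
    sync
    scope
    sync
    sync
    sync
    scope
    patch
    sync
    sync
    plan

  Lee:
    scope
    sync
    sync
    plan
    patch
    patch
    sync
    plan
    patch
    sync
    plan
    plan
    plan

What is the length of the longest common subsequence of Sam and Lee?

7

One common subsequence of length 7: sync (Sam #1, Lee #2); then sync (Sam #2, Lee #3); then plan (Sam #3, Lee #4); then sync (Sam #4, Lee #7); then patch (Sam #10, Lee #9); then sync (Sam #11, Lee #10); then plan (Sam #13, Lee #13), and the DP table's final entry dp[13][13] is also 7, so no common subsequence is longer.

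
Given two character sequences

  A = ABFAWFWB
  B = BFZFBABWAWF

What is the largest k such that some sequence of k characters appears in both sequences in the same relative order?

5

Match A [1,6]; then B [2,7]; then A [4,9]; then W [5,10]; then F [6,11] — 5 characters in the same relative order in both. Since dp[8][11] = 5, nothing longer is possible.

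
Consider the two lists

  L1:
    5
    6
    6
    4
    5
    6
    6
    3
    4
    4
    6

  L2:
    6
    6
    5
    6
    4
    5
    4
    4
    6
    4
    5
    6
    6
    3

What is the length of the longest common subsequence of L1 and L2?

8

Taking 5 [1,3], then 6 [2,4], then 6 [3,9], then 4 [4,10], then 5 [5,11], then 6 [6,12], then 6 [7,13], then 3 [8,14] gives a common subsequence of length 8. The LCS DP gives dp[11][14] = 8, so this is optimal.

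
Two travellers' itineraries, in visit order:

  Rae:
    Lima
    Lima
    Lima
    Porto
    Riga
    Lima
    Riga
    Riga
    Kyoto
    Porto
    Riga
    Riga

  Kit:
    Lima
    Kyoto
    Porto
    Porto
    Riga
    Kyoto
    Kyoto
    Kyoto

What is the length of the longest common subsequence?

One common subsequence of length 4: Lima (Rae #1, Kit #1), Porto (Rae #4, Kit #4), Riga (Rae #5, Kit #5), Kyoto (Rae #9, Kit #8). The LCS DP gives dp[12][8] = 4, so this is optimal.

4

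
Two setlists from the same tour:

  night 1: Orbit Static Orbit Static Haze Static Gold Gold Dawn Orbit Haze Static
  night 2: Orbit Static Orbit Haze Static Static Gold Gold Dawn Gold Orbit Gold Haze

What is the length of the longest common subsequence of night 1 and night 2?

10

Taking Orbit [1,1]; then Static [2,2]; then Orbit [3,3]; then Static [4,5]; then Static [6,6]; then Gold [7,7]; then Gold [8,8]; then Dawn [9,9]; then Orbit [10,11]; then Haze [11,13] gives a common subsequence of length 10. The LCS DP gives dp[12][13] = 10, so this is optimal.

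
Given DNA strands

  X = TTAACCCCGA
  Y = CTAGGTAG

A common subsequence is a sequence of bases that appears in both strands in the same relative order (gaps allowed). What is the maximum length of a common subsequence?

Let dp[i][j] be the LCS length of the first i bases of X and the first j bases of Y. dp[i][j] = dp[i-1][j-1]+1 when the i-th and j-th bases match, else max(dp[i-1][j], dp[i][j-1]).
    ·  C  T  A  G  G  T  A  G
 ·  0  0  0  0  0  0  0  0  0
 T  0  0  1  1  1  1  1  1  1
 T  0  0  1  1  1  1  2  2  2
 A  0  0  1  2  2  2  2  3  3
 A  0  0  1  2  2  2  2  3  3
 C  0  1  1  2  2  2  2  3  3
 C  0  1  1  2  2  2  2  3  3
 C  0  1  1  2  2  2  2  3  3
 C  0  1  1  2  2  2  2  3  3
 G  0  1  1  2  3  3  3  3  4
 A  0  1  1  2  3  3  3  4  4
dp[10][8] = 4. One LCS (by backtracking along matches): TTAG.

4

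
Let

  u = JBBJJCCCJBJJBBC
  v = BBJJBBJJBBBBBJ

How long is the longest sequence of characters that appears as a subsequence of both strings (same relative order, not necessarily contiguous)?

9

Taking B at u[2]=v[1] → B at u[3]=v[2] → J at u[4]=v[3] → J at u[5]=v[4] → B at u[10]=v[6] → J at u[11]=v[7] → J at u[12]=v[8] → B at u[13]=v[12] → B at u[14]=v[13] gives a common subsequence of length 9. The LCS DP gives dp[15][14] = 9, so this is optimal.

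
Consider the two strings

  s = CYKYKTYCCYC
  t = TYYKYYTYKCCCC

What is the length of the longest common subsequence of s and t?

8

One common subsequence of length 8: Y [2,3], K [3,4], Y [4,6], T [6,7], Y [7,8], C [8,11], C [9,12], C [11,13]. Since dp[11][13] = 8, nothing longer is possible.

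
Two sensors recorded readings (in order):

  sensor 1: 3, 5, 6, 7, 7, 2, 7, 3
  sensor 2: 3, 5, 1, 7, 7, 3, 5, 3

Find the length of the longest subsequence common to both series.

Let dp[i][j] be the LCS length of the first i values of sensor 1 and the first j values of sensor 2. dp[i][j] = dp[i-1][j-1]+1 when the i-th and j-th values match, else max(dp[i-1][j], dp[i][j-1]).
    ·  3  5  1  7  7  3  5  3
 ·  0  0  0  0  0  0  0  0  0
 3  0  1  1  1  1  1  1  1  1
 5  0  1  2  2  2  2  2  2  2
 6  0  1  2  2  2  2  2  2  2
 7  0  1  2  2  3  3  3  3  3
 7  0  1  2  2  3  4  4  4  4
 2  0  1  2  2  3  4  4  4  4
 7  0  1  2  2  3  4  4  4  4
 3  0  1  2  2  3  4  5  5  5
dp[8][8] = 5. One LCS (by backtracking along matches): 3, 5, 7, 7, 3.

5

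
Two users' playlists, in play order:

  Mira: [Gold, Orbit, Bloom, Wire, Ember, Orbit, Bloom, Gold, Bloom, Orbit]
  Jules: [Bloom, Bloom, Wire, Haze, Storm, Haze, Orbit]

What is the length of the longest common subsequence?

Pick Bloom at Mira[3]=Jules[2]; then Wire at Mira[4]=Jules[3]; then Orbit at Mira[10]=Jules[7]; all 3 songs appear in both, in order. dp[10][7] = 3 confirms this is the maximum.

3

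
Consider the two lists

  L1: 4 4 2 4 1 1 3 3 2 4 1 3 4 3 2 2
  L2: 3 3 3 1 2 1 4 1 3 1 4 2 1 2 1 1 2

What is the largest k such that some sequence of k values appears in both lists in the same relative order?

Taking 3 (L1 #7, L2 #2), 3 (L1 #8, L2 #3), 2 (L1 #9, L2 #5), 4 (L1 #10, L2 #7), 1 (L1 #11, L2 #8), 3 (L1 #12, L2 #9), 4 (L1 #13, L2 #11), 2 (L1 #15, L2 #14), 2 (L1 #16, L2 #17) gives a common subsequence of length 9. dp[16][17] = 9 confirms this is the maximum.

9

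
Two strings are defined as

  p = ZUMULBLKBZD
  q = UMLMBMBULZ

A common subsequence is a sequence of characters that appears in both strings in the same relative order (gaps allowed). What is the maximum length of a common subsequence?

Let dp[i][j] be the LCS length of the first i characters of p and the first j characters of q. dp[i][j] = dp[i-1][j-1]+1 when the i-th and j-th characters match, else max(dp[i-1][j], dp[i][j-1]).
    ·  U  M  L  M  B  M  B  U  L  Z
 ·  0  0  0  0  0  0  0  0  0  0  0
 Z  0  0  0  0  0  0  0  0  0  0  1
 U  0  1  1  1  1  1  1  1  1  1  1
 M  0  1  2  2  2  2  2  2  2  2  2
 U  0  1  2  2  2  2  2  2  3  3  3
 L  0  1  2  3  3  3  3  3  3  4  4
 B  0  1  2  3  3  4  4  4  4  4  4
 L  0  1  2  3  3  4  4  4  4  5  5
 K  0  1  2  3  3  4  4  4  4  5  5
 B  0  1  2  3  3  4  4  5  5  5  5
 Z  0  1  2  3  3  4  4  5  5  5  6
 D  0  1  2  3  3  4  4  5  5  5  6
dp[11][10] = 6. One LCS (by backtracking along matches): UMLBLZ.

6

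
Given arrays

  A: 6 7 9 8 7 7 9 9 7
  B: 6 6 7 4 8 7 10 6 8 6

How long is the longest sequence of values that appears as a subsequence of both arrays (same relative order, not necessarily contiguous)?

4

Pick 6 at A[1]=B[2] → 7 at A[2]=B[3] → 8 at A[4]=B[5] → 7 at A[5]=B[6]; all 4 values appear in both, in order, and the DP table's final entry dp[9][10] is also 4, so no common subsequence is longer.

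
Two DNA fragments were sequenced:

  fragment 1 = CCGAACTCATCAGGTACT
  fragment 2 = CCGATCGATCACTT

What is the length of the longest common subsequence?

Match C (fragment 1 #1, fragment 2 #1), C (fragment 1 #2, fragment 2 #2), G (fragment 1 #3, fragment 2 #3), A (fragment 1 #5, fragment 2 #4), T (fragment 1 #7, fragment 2 #5), C (fragment 1 #8, fragment 2 #6), A (fragment 1 #9, fragment 2 #8), T (fragment 1 #10, fragment 2 #9), C (fragment 1 #11, fragment 2 #10), A (fragment 1 #12, fragment 2 #11), T (fragment 1 #15, fragment 2 #13), T (fragment 1 #18, fragment 2 #14) — 12 bases in the same relative order in both. Since dp[18][14] = 12, nothing longer is possible.

12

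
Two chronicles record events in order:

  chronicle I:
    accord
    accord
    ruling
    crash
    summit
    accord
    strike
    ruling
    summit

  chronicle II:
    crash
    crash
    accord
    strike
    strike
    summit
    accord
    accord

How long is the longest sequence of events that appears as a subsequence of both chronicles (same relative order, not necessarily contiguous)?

4

Pick crash (chronicle I #4, chronicle II #2), accord (chronicle I #6, chronicle II #3), strike (chronicle I #7, chronicle II #5), summit (chronicle I #9, chronicle II #6); all 4 events appear in both, in order. Since dp[9][8] = 4, nothing longer is possible.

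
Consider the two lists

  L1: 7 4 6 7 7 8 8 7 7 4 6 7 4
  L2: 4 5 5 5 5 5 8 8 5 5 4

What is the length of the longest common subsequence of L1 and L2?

Let dp[i][j] be the LCS length of the first i values of L1 and the first j values of L2. dp[i][j] = dp[i-1][j-1]+1 when the i-th and j-th values match, else max(dp[i-1][j], dp[i][j-1]).
    ·  4  5  5  5  5  5  8  8  5  5  4
 ·  0  0  0  0  0  0  0  0  0  0  0  0
 7  0  0  0  0  0  0  0  0  0  0  0  0
 4  0  1  1  1  1  1  1  1  1  1  1  1
 6  0  1  1  1  1  1  1  1  1  1  1  1
 7  0  1  1  1  1  1  1  1  1  1  1  1
 7  0  1  1  1  1  1  1  1  1  1  1  1
 8  0  1  1  1  1  1  1  2  2  2  2  2
 8  0  1  1  1  1  1  1  2  3  3  3  3
 7  0  1  1  1  1  1  1  2  3  3  3  3
 7  0  1  1  1  1  1  1  2  3  3  3  3
 4  0  1  1  1  1  1  1  2  3  3  3  4
 6  0  1  1  1  1  1  1  2  3  3  3  4
 7  0  1  1  1  1  1  1  2  3  3  3  4
 4  0  1  1  1  1  1  1  2  3  3  3  4
dp[13][11] = 4. One LCS (by backtracking along matches): 4, 8, 8, 4.

4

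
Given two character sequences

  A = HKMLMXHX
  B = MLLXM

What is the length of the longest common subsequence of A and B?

3

Let dp[i][j] be the LCS length of the first i characters of A and the first j characters of B. dp[i][j] = dp[i-1][j-1]+1 when the i-th and j-th characters match, else max(dp[i-1][j], dp[i][j-1]).
    ·  M  L  L  X  M
 ·  0  0  0  0  0  0
 H  0  0  0  0  0  0
 K  0  0  0  0  0  0
 M  0  1  1  1  1  1
 L  0  1  2  2  2  2
 M  0  1  2  2  2  3
 X  0  1  2  2  3  3
 H  0  1  2  2  3  3
 X  0  1  2  2  3  3
dp[8][5] = 3. One LCS (by backtracking along matches): MLM.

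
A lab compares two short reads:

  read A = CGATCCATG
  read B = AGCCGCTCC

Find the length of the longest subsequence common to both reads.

One common subsequence of length 5: C at read A[1]=read B[4]; then G at read A[2]=read B[5]; then T at read A[4]=read B[7]; then C at read A[5]=read B[8]; then C at read A[6]=read B[9]. dp[9][9] = 5 confirms this is the maximum.

5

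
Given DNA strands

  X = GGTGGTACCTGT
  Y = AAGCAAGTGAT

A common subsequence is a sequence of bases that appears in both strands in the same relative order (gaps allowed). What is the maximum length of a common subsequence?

6

One common subsequence of length 6: G [1,3] → G [2,7] → T [3,8] → G [5,9] → A [7,10] → T [12,11]. The LCS DP gives dp[12][11] = 6, so this is optimal.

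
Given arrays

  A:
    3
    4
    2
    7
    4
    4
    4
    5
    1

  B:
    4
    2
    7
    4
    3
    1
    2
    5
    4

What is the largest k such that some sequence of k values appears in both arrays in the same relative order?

5

Let dp[i][j] be the LCS length of the first i values of A and the first j values of B. dp[i][j] = dp[i-1][j-1]+1 when the i-th and j-th values match, else max(dp[i-1][j], dp[i][j-1]).
    ·  4  2  7  4  3  1  2  5  4
 ·  0  0  0  0  0  0  0  0  0  0
 3  0  0  0  0  0  1  1  1  1  1
 4  0  1  1  1  1  1  1  1  1  2
 2  0  1  2  2  2  2  2  2  2  2
 7  0  1  2  3  3  3  3  3  3  3
 4  0  1  2  3  4  4  4  4  4  4
 4  0  1  2  3  4  4  4  4  4  5
 4  0  1  2  3  4  4  4  4  4  5
 5  0  1  2  3  4  4  4  4  5  5
 1  0  1  2  3  4  4  5  5  5  5
dp[9][9] = 5. One LCS (by backtracking along matches): 4, 2, 7, 4, 4.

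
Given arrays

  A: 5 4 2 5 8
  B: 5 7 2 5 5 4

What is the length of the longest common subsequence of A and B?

Pick 5 at A[1]=B[1], 2 at A[3]=B[3], 5 at A[4]=B[5]; all 3 values appear in both, in order. dp[5][6] = 3 confirms this is the maximum.

3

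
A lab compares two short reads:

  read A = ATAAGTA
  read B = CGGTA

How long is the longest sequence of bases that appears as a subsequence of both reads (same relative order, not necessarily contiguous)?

Let dp[i][j] be the LCS length of the first i bases of read A and the first j bases of read B. dp[i][j] = dp[i-1][j-1]+1 when the i-th and j-th bases match, else max(dp[i-1][j], dp[i][j-1]).
    ·  C  G  G  T  A
 ·  0  0  0  0  0  0
 A  0  0  0  0  0  1
 T  0  0  0  0  1  1
 A  0  0  0  0  1  2
 A  0  0  0  0  1  2
 G  0  0  1  1  1  2
 T  0  0  1  1  2  2
 A  0  0  1  1  2  3
dp[7][5] = 3. One LCS (by backtracking along matches): GTA.

3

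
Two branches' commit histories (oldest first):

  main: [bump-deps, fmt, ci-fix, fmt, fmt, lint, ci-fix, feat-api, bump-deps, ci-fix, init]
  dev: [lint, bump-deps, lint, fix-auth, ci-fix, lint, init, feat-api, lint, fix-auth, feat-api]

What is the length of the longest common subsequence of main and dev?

Match bump-deps [1,2], then ci-fix [3,5], then lint [6,9], then feat-api [8,11] — 4 commits in the same relative order in both. Since dp[11][11] = 4, nothing longer is possible.

4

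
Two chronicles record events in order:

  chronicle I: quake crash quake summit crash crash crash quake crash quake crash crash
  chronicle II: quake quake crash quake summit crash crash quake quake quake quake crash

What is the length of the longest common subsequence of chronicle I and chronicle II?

9

Match quake [1,2]; then crash [2,3]; then quake [3,4]; then summit [4,5]; then crash [5,6]; then crash [6,7]; then quake [8,10]; then quake [10,11]; then crash [12,12] — 9 events in the same relative order in both. The LCS DP gives dp[12][12] = 9, so this is optimal.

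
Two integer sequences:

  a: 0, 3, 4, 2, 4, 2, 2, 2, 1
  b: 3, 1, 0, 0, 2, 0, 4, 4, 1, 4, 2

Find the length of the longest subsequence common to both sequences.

Match 0 at a[1]=b[6]; then 4 at a[3]=b[8]; then 4 at a[5]=b[10]; then 2 at a[8]=b[11] — 4 values in the same relative order in both. The LCS DP gives dp[9][11] = 4, so this is optimal.

4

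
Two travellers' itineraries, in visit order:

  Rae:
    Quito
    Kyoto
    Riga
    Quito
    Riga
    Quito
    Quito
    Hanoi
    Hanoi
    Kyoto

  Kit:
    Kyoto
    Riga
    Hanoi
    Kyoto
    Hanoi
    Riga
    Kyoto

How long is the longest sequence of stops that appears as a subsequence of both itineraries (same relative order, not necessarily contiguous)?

5

Pick Kyoto (Rae #2, Kit #1), Riga (Rae #5, Kit #2), Hanoi (Rae #8, Kit #3), Hanoi (Rae #9, Kit #5), Kyoto (Rae #10, Kit #7); all 5 stops appear in both, in order. dp[10][7] = 5 confirms this is the maximum.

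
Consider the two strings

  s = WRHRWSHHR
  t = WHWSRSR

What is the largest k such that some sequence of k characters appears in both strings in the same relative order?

Taking W [1,1]; then H [3,2]; then R [4,5]; then S [6,6]; then R [9,7] gives a common subsequence of length 5. dp[9][7] = 5 confirms this is the maximum.

5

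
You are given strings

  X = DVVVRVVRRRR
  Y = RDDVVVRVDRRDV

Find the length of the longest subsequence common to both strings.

8

Let dp[i][j] be the LCS length of the first i characters of X and the first j characters of Y. dp[i][j] = dp[i-1][j-1]+1 when the i-th and j-th characters match, else max(dp[i-1][j], dp[i][j-1]).
    ·  R  D  D  V  V  V  R  V  D  R  R  D  V
 ·  0  0  0  0  0  0  0  0  0  0  0  0  0  0
 D  0  0  1  1  1  1  1  1  1  1  1  1  1  1
 V  0  0  1  1  2  2  2  2  2  2  2  2  2  2
 V  0  0  1  1  2  3  3  3  3  3  3  3  3  3
 V  0  0  1  1  2  3  4  4  4  4  4  4  4  4
 R  0  1  1  1  2  3  4  5  5  5  5  5  5  5
 V  0  1  1  1  2  3  4  5  6  6  6  6  6  6
 V  0  1  1  1  2  3  4  5  6  6  6  6  6  7
 R  0  1  1  1  2  3  4  5  6  6  7  7  7  7
 R  0  1  1  1  2  3  4  5  6  6  7  8  8  8
 R  0  1  1  1  2  3  4  5  6  6  7  8  8  8
 R  0  1  1  1  2  3  4  5  6  6  7  8  8  8
dp[11][13] = 8. One LCS (by backtracking along matches): DVVVRVRR.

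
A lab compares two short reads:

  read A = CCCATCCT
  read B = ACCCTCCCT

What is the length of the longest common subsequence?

7

Let dp[i][j] be the LCS length of the first i bases of read A and the first j bases of read B. dp[i][j] = dp[i-1][j-1]+1 when the i-th and j-th bases match, else max(dp[i-1][j], dp[i][j-1]).
    ·  A  C  C  C  T  C  C  C  T
 ·  0  0  0  0  0  0  0  0  0  0
 C  0  0  1  1  1  1  1  1  1  1
 C  0  0  1  2  2  2  2  2  2  2
 C  0  0  1  2  3  3  3  3  3  3
 A  0  1  1  2  3  3  3  3  3  3
 T  0  1  1  2  3  4  4  4  4  4
 C  0  1  2  2  3  4  5  5  5  5
 C  0  1  2  3  3  4  5  6  6  6
 T  0  1  2  3  3  4  5  6  6  7
dp[8][9] = 7. One LCS (by backtracking along matches): CCCTCCT.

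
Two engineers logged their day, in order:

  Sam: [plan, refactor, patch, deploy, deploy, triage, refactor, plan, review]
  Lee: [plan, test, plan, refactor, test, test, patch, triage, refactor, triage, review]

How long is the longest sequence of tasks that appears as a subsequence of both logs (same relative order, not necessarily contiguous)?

Match plan [1,3], refactor [2,4], patch [3,7], triage [6,8], refactor [7,9], review [9,11] — 6 tasks in the same relative order in both, and the DP table's final entry dp[9][11] is also 6, so no common subsequence is longer.

6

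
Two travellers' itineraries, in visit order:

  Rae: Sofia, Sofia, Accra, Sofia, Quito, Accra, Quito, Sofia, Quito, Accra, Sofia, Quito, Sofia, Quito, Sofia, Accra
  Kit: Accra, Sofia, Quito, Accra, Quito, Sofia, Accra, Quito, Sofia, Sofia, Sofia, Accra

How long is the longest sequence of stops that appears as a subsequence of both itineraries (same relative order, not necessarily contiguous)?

11

One common subsequence of length 11: Accra at Rae[3]=Kit[1], then Sofia at Rae[4]=Kit[2], then Quito at Rae[5]=Kit[3], then Accra at Rae[6]=Kit[4], then Quito at Rae[7]=Kit[5], then Sofia at Rae[8]=Kit[6], then Quito at Rae[9]=Kit[8], then Sofia at Rae[11]=Kit[9], then Sofia at Rae[13]=Kit[10], then Sofia at Rae[15]=Kit[11], then Accra at Rae[16]=Kit[12], and the DP table's final entry dp[16][12] is also 11, so no common subsequence is longer.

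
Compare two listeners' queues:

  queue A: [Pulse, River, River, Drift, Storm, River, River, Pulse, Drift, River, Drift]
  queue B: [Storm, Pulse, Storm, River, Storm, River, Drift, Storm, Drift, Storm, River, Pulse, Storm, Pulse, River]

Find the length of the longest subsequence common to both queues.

Match Pulse (queue A #1, queue B #2) → River (queue A #2, queue B #4) → River (queue A #3, queue B #6) → Drift (queue A #4, queue B #9) → Storm (queue A #5, queue B #10) → River (queue A #6, queue B #11) → Pulse (queue A #8, queue B #14) → River (queue A #10, queue B #15) — 8 songs in the same relative order in both. dp[11][15] = 8 confirms this is the maximum.

8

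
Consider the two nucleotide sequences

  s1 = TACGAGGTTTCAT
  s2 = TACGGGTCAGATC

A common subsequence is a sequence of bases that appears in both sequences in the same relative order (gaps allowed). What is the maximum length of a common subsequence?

10

Taking T at s1[1]=s2[1] → A at s1[2]=s2[2] → C at s1[3]=s2[3] → G at s1[4]=s2[4] → G at s1[6]=s2[5] → G at s1[7]=s2[6] → T at s1[10]=s2[7] → C at s1[11]=s2[8] → A at s1[12]=s2[11] → T at s1[13]=s2[12] gives a common subsequence of length 10. dp[13][13] = 10 confirms this is the maximum.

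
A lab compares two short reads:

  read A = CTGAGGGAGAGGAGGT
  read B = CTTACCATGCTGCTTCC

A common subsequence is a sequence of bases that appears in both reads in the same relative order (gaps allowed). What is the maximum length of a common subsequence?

Taking C (read A #1, read B #1), T (read A #2, read B #3), A (read A #4, read B #4), A (read A #8, read B #7), G (read A #9, read B #9), G (read A #11, read B #12), T (read A #16, read B #15) gives a common subsequence of length 7. Since dp[16][17] = 7, nothing longer is possible.

7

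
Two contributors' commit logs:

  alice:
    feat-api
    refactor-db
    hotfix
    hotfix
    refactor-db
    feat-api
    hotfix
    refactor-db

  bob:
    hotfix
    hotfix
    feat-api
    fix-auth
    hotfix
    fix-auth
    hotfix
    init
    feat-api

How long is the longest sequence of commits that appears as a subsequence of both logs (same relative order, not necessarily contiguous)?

Pick feat-api (alice #1, bob #3), hotfix (alice #3, bob #5), hotfix (alice #4, bob #7), feat-api (alice #6, bob #9); all 4 commits appear in both, in order. The LCS DP gives dp[8][9] = 4, so this is optimal.

4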